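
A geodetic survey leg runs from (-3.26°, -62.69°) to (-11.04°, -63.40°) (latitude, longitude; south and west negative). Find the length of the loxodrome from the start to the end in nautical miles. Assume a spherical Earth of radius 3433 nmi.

468 nmi

Rhumb course C = atan2(Δλ, Δψ) with Δψ = ln[tan(π/4+φ₂/2)/tan(π/4+φ₁/2)] = -0.1370, Δλ = -0.0124 → C = 185.17°
d = R·|Δφ| / |cos C| = 3433·0.13579 / 0.99593 = 468 nmi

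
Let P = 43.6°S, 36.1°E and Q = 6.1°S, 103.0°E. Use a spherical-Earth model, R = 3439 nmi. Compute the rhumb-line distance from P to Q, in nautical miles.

Δψ = ln[tan(π/4+φ₂/2)/tan(π/4+φ₁/2)] = +0.7406;  Δφ = +0.6545 rad,  Δλ = +1.1676 rad
q = Δφ/Δψ = 0.8838
d = R·√(Δφ² + q²Δλ²) = 3439·1.22198 = 4202 nmi

4202 nmi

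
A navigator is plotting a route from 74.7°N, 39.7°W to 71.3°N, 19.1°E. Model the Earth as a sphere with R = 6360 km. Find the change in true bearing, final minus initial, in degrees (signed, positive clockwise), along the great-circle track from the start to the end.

+56.7°

At departure: θ₁ = atan2(sin Δλ cos φ₂, cos φ₁ sin φ₂ − sin φ₁ cos φ₂ cos Δλ) = 71.88°
At arrival: θ₂ = atan2(sin Δλ cos φ₁, −cos φ₂ sin φ₁ + sin φ₂ cos φ₁ cos Δλ) = 128.54°
Δθ = θ₂ − θ₁ = +56.7°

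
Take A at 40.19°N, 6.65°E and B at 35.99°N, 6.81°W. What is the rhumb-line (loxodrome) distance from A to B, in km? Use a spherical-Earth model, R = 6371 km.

Rhumb course C = atan2(Δλ, Δψ) with Δψ = ln[tan(π/4+φ₂/2)/tan(π/4+φ₁/2)] = -0.0932, Δλ = -0.2349 → C = 248.36°
d = R·|Δφ| / |cos C| = 6371·0.07330 / 0.36872 = 1267 km

1267 km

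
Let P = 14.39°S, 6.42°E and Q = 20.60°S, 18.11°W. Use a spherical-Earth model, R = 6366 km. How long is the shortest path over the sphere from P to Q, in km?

2686 km

Haversine: a = sin²(Δφ/2)+cos φ₁ cos φ₂ sin²(Δλ/2) = 0.04385;  σ = 2·atan2(√a,√(1−a))
σ = 24.175° → d = Rσ = 6366·0.42194 = 2686 km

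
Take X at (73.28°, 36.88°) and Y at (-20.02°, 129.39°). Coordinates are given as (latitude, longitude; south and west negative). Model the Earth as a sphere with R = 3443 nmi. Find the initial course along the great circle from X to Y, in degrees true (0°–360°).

93.6°

N = sin Δλ·cos φ₂ = +0.9387;  D = cos φ₁ sin φ₂ − sin φ₁ cos φ₂ cos Δλ = -0.0591
initial course = atan2(N, D) = 93.60°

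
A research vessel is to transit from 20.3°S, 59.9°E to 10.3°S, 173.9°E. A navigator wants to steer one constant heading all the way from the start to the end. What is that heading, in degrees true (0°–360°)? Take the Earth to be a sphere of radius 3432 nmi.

84.8°

Meridional parts: M(φ₁)=-0.3620, M(φ₂)=-0.1807 → ΔM = +0.1812;  Δλ = +1.9897 rad
tan C = Δλ / ΔM = +10.9799 → C = 84.80°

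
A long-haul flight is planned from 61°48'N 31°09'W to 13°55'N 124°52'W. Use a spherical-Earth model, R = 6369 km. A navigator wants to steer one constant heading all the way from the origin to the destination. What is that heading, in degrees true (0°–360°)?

235.2°

Δψ = ln[tan(π/4+φ₂/2)/tan(π/4+φ₁/2)] = -1.1363
Δλ = -1.6357 rad (taken the short way round)
course = atan2(Δλ, Δψ) = 235.21°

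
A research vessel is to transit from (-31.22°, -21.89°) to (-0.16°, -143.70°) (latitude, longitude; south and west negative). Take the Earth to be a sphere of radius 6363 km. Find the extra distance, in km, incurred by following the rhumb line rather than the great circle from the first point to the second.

332 km

Great circle: cos σ = sin φ₁ sin φ₂ + cos φ₁ cos φ₂ cos Δλ,  σ = 2.0368 rad → d_gc = 12960.2 km
Rhumb line: Δψ = +0.5713, q = Δφ/Δψ = 0.9490, d_rh = R√(Δφ²+q²Δλ²) = 13292.6 km
Excess = 13292.6 − 12960.2 = 332.4 ≈ 332 km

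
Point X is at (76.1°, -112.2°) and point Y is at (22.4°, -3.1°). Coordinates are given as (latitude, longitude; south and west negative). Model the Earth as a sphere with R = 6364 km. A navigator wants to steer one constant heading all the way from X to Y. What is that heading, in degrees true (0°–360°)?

Δψ = ln[tan(π/4+φ₂/2)/tan(π/4+φ₁/2)] = -1.7033
Δλ = +1.9042 rad (taken the short way round)
course = atan2(Δλ, Δψ) = 131.81°

131.8°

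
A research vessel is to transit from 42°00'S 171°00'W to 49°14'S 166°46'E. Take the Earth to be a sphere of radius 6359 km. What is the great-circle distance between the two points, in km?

cos σ = sin φ₁ sin φ₂ + cos φ₁ cos φ₂ cos Δλ
      = sin(-42.00°)sin(-49.23°) + cos(-42.00°)cos(-49.23°)cos(-22.23°) = 0.9560
σ = 17.067° → d = Rσ = 6359·0.29787 = 1894 km

1894 km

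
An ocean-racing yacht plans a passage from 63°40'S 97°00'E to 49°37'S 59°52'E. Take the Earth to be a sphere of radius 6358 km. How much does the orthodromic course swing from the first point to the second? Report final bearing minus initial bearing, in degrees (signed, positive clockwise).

+31.6°

At departure: θ₁ = atan2(sin Δλ cos φ₂, cos φ₁ sin φ₂ − sin φ₁ cos φ₂ cos Δλ) = 287.73°
At arrival: θ₂ = atan2(sin Δλ cos φ₁, −cos φ₂ sin φ₁ + sin φ₂ cos φ₁ cos Δλ) = 319.30°
Δθ = θ₂ − θ₁ = +31.6°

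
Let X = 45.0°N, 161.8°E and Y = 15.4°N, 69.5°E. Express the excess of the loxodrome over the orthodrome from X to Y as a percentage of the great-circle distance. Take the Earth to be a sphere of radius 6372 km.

Great circle: σ = 1.4097 rad → d_gc = Rσ = 8982.5 km
Rhumb: Δφ = -0.5166, Δλ = -1.6109, Δψ = -0.6093, q = Δφ/Δψ = 0.8479 → d_rh = R√(Δφ²+q²Δλ²) = 9305.3 km
Excess = (9305.3 − 8982.5) / 8982.5 = 322.8 / 8982.5 = 3.59% ≈ 3.6%

3.6%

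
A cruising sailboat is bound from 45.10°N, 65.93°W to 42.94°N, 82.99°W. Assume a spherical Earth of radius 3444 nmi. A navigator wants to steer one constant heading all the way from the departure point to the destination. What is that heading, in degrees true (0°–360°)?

260.0°

Meridional parts: M(φ₁)=+0.8838, M(φ₂)=+0.8314 → ΔM = -0.0524;  Δλ = -0.2978 rad
tan C = Δλ / ΔM = +5.6786 → C = 260.01°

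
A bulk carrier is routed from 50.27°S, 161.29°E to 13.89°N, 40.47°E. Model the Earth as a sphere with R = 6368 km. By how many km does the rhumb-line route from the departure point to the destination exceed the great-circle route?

Great circle: cos σ = sin φ₁ sin φ₂ + cos φ₁ cos φ₂ cos Δλ,  σ = 2.0973 rad → d_gc = 13355.6 km
Rhumb line: Δψ = +1.2629, q = Δφ/Δψ = 0.8867, d_rh = R√(Δφ²+q²Δλ²) = 13879.0 km
Excess = 13879.0 − 13355.6 = 523.4 ≈ 523 km

523 km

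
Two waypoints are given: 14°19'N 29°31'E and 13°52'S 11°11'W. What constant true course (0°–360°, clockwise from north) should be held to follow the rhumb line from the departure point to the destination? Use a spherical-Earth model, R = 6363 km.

235.0°

Meridional parts: M(φ₁)=+0.2525, M(φ₂)=-0.2444 → ΔM = -0.4969;  Δλ = -0.7103 rad
tan C = Δλ / ΔM = +1.4295 → C = 235.02°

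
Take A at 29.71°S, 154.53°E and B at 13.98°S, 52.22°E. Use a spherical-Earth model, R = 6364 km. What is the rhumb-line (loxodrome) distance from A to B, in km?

10648 km

Δψ = ln[tan(π/4+φ₂/2)/tan(π/4+φ₁/2)] = +0.2970;  Δφ = +0.2745 rad,  Δλ = -1.7856 rad
q = Δφ/Δψ = 0.9243
d = R·√(Δφ² + q²Δλ²) = 6364·1.67320 = 10648 km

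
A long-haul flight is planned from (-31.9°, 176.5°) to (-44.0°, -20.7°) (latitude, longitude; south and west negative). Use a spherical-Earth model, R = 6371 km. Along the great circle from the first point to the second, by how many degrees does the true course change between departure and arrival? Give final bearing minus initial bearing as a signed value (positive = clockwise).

At departure: θ₁ = atan2(sin Δλ cos φ₂, cos φ₁ sin φ₂ − sin φ₁ cos φ₂ cos Δλ) = 167.42°
At arrival: θ₂ = atan2(sin Δλ cos φ₁, −cos φ₂ sin φ₁ + sin φ₂ cos φ₁ cos Δλ) = 14.90°
Δθ = θ₂ − θ₁ = -152.5°

-152.5°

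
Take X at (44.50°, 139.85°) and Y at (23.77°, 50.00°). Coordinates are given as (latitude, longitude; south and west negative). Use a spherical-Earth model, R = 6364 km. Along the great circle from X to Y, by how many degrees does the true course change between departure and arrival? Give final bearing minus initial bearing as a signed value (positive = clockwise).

-59.3°

At departure: θ₁ = atan2(sin Δλ cos φ₂, cos φ₁ sin φ₂ − sin φ₁ cos φ₂ cos Δλ) = 287.34°
At arrival: θ₂ = atan2(sin Δλ cos φ₁, −cos φ₂ sin φ₁ + sin φ₂ cos φ₁ cos Δλ) = 228.07°
Δθ = θ₂ − θ₁ = -59.3°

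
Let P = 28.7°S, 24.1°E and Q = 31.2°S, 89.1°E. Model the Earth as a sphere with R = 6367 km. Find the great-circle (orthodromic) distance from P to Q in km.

Haversine: a = sin²(Δφ/2)+cos φ₁ cos φ₂ sin²(Δλ/2) = 0.21707;  σ = 2·atan2(√a,√(1−a))
σ = 55.539° → d = Rσ = 6367·0.96933 = 6172 km

6172 km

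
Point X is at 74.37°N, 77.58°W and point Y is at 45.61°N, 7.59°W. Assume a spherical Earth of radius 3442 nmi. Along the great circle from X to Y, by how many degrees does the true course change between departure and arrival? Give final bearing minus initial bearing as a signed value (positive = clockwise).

Initial bearing θ₁ = atan2(sin Δλ cos φ₂, cos φ₁ sin φ₂ − sin φ₁ cos φ₂ cos Δλ) = 93.31°
Final bearing θ₂ = (initial bearing from the destination back to the start) + 180° = 157.39°
Δθ = θ₂ − θ₁ = +64.1°

+64.1°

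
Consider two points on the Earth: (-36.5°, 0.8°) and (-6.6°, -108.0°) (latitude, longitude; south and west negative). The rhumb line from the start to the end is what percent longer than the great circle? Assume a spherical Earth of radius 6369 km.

Great circle: σ = 1.7609 rad → d_gc = Rσ = 11215.2 km
Rhumb: Δφ = +0.5219, Δλ = -1.8989, Δψ = +0.5696, q = Δφ/Δψ = 0.9161 → d_rh = R√(Δφ²+q²Δλ²) = 11567.2 km
Excess = (11567.2 − 11215.2) / 11215.2 = 352.0 / 11215.2 = 3.14% ≈ 3.1%

3.1%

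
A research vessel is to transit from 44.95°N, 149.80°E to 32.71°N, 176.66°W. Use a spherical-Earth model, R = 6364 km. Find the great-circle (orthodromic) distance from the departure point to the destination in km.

3175 km

cos σ = sin φ₁ sin φ₂ + cos φ₁ cos φ₂ cos Δλ
      = sin(44.95°)sin(32.71°) + cos(44.95°)cos(32.71°)cos(33.54°) = 0.8781
σ = 28.584° → d = Rσ = 6364·0.49888 = 3175 km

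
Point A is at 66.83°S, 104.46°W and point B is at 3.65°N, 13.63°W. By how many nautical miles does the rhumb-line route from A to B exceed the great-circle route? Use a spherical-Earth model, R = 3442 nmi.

Great circle: cos σ = sin φ₁ sin φ₂ + cos φ₁ cos φ₂ cos Δλ,  σ = 1.6351 rad → d_gc = 5627.9 nmi
Rhumb line: Δψ = +1.6485, q = Δφ/Δψ = 0.7462, d_rh = R√(Δφ²+q²Δλ²) = 5874.1 nmi
Excess = 5874.1 − 5627.9 = 246.2 ≈ 246 nmi

246 nmi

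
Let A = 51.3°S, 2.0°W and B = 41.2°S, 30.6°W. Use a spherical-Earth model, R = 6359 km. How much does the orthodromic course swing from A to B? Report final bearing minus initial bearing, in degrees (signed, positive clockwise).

At departure: θ₁ = atan2(sin Δλ cos φ₂, cos φ₁ sin φ₂ − sin φ₁ cos φ₂ cos Δλ) = 286.06°
At arrival: θ₂ = atan2(sin Δλ cos φ₁, −cos φ₂ sin φ₁ + sin φ₂ cos φ₁ cos Δλ) = 307.01°
Δθ = θ₂ − θ₁ = +20.9°

+20.9°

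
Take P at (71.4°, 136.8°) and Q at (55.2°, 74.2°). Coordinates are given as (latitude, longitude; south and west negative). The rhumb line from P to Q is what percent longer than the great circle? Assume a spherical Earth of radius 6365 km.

4.2%

Great circle: σ = 0.5315 rad → d_gc = Rσ = 3383.2 km
Rhumb: Δφ = -0.2827, Δλ = -1.0926, Δψ = -0.6490, q = Δφ/Δψ = 0.4356 → d_rh = R√(Δφ²+q²Δλ²) = 3523.7 km
Excess = (3523.7 − 3383.2) / 3383.2 = 140.5 / 3383.2 = 4.153% ≈ 4.2%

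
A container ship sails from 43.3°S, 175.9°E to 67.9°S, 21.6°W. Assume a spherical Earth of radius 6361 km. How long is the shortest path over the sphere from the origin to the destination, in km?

7552 km

cos σ = sin φ₁ sin φ₂ + cos φ₁ cos φ₂ cos Δλ
      = sin(-43.30°)sin(-67.90°) + cos(-43.30°)cos(-67.90°)cos(162.50°) = 0.3743
σ = 68.019° → d = Rσ = 6361·1.18716 = 7552 km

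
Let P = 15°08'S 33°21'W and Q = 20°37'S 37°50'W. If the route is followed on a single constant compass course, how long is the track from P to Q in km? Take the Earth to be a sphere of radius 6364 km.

Rhumb course C = atan2(Δλ, Δψ) with Δψ = ln[tan(π/4+φ₂/2)/tan(π/4+φ₁/2)] = -0.1006, Δλ = -0.0782 → C = 217.88°
d = R·|Δφ| / |cos C| = 6364·0.09570 / 0.78934 = 772 km

772 km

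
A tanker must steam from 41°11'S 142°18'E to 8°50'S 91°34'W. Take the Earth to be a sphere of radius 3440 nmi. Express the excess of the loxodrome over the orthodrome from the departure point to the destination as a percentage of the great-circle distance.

6.3%

Great circle: σ = 1.9150 rad → d_gc = Rσ = 6587.5 nmi
Rhumb: Δφ = +0.5646, Δλ = +2.2014, Δψ = +0.6353, q = Δφ/Δψ = 0.8887 → d_rh = R√(Δφ²+q²Δλ²) = 7004.8 nmi
Excess = (7004.8 − 6587.5) / 6587.5 = 417.3 / 6587.5 = 6.33% ≈ 6.3%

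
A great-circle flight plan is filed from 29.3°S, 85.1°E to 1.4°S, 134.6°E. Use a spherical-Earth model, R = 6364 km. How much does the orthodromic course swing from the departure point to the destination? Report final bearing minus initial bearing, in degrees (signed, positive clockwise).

-14.3°

At departure: θ₁ = atan2(sin Δλ cos φ₂, cos φ₁ sin φ₂ − sin φ₁ cos φ₂ cos Δλ) = 68.70°
At arrival: θ₂ = atan2(sin Δλ cos φ₁, −cos φ₂ sin φ₁ + sin φ₂ cos φ₁ cos Δλ) = 54.36°
Δθ = θ₂ − θ₁ = -14.3°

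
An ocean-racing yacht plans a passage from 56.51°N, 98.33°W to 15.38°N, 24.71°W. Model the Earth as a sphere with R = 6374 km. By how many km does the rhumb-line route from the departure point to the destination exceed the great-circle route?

Great circle: cos σ = sin φ₁ sin φ₂ + cos φ₁ cos φ₂ cos Δλ,  σ = 1.1905 rad → d_gc = 7588.0 km
Rhumb line: Δψ = -0.9294, q = Δφ/Δψ = 0.7724, d_rh = R√(Δφ²+q²Δλ²) = 7807.4 km
Excess = 7807.4 − 7588.0 = 219.4 ≈ 219 km

219 km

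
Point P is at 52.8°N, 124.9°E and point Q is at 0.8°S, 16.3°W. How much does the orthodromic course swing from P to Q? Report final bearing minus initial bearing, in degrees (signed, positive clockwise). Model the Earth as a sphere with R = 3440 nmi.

At departure: θ₁ = atan2(sin Δλ cos φ₂, cos φ₁ sin φ₂ − sin φ₁ cos φ₂ cos Δλ) = 314.34°
At arrival: θ₂ = atan2(sin Δλ cos φ₁, −cos φ₂ sin φ₁ + sin φ₂ cos φ₁ cos Δλ) = 205.62°
Δθ = θ₂ − θ₁ = -108.7°

-108.7°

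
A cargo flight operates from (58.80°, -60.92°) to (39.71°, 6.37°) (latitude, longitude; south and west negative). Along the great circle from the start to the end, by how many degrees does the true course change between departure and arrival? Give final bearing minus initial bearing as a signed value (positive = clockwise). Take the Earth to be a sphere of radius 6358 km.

+54.2°

At departure: θ₁ = atan2(sin Δλ cos φ₂, cos φ₁ sin φ₂ − sin φ₁ cos φ₂ cos Δλ) = 83.81°
At arrival: θ₂ = atan2(sin Δλ cos φ₁, −cos φ₂ sin φ₁ + sin φ₂ cos φ₁ cos Δλ) = 137.97°
Δθ = θ₂ − θ₁ = +54.2°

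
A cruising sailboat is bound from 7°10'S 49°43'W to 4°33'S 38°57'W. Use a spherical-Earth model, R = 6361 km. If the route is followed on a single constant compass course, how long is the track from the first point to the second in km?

Rhumb course C = atan2(Δλ, Δψ) with Δψ = ln[tan(π/4+φ₂/2)/tan(π/4+φ₁/2)] = +0.0459, Δλ = +0.1879 → C = 76.27°
d = R·|Δφ| / |cos C| = 6361·0.04567 / 0.23735 = 1224 km

1224 km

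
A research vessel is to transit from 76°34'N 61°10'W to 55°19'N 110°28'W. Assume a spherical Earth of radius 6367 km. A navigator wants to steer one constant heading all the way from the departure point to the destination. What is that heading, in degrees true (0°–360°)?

Δψ = ln[tan(π/4+φ₂/2)/tan(π/4+φ₁/2)] = -0.9751
Δλ = -0.8604 rad (taken the short way round)
course = atan2(Δλ, Δψ) = 221.42°

221.4°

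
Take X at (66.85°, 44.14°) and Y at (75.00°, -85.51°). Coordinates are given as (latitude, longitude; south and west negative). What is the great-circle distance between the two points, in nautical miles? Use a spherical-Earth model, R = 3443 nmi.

2079 nmi

Haversine: a = sin²(Δφ/2)+cos φ₁ cos φ₂ sin²(Δλ/2) = 0.08839;  σ = 2·atan2(√a,√(1−a))
σ = 34.591° → d = Rσ = 3443·0.60374 = 2079 nmi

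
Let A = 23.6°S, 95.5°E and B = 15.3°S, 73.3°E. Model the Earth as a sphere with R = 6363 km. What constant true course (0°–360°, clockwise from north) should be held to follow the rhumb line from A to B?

291.6°

Δψ = ln[tan(π/4+φ₂/2)/tan(π/4+φ₁/2)] = +0.1538
Δλ = -0.3875 rad (taken the short way round)
course = atan2(Δλ, Δψ) = 291.65°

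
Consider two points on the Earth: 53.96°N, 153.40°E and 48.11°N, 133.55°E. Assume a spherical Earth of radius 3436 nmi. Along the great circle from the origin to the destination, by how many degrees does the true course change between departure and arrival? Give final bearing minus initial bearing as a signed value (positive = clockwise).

Initial bearing θ₁ = atan2(sin Δλ cos φ₂, cos φ₁ sin φ₂ − sin φ₁ cos φ₂ cos Δλ) = 252.88°
Final bearing θ₂ = (initial bearing from the destination back to the start) + 180° = 237.36°
Δθ = θ₂ − θ₁ = -15.5°

-15.5°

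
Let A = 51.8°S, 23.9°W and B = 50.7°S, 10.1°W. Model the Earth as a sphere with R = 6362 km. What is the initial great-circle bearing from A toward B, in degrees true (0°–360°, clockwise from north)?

88.2°

θ = atan2( sin Δλ·cos φ₂ ,  cos φ₁ sin φ₂ − sin φ₁ cos φ₂ cos Δλ )
  = atan2(+0.1511, +0.0048) = 88.17°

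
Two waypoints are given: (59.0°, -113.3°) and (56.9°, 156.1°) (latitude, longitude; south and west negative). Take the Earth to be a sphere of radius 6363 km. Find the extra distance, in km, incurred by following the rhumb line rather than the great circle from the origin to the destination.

418 km

Great circle: cos σ = sin φ₁ sin φ₂ + cos φ₁ cos φ₂ cos Δλ,  σ = 0.7740 rad → d_gc = 4925.0 km
Rhumb line: Δψ = -0.0691, q = Δφ/Δψ = 0.5305, d_rh = R√(Δφ²+q²Δλ²) = 5342.6 km
Excess = 5342.6 − 4925.0 = 417.6 ≈ 418 km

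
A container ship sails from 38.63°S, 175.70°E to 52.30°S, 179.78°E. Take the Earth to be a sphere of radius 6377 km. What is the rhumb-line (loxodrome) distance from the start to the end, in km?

1554 km

Rhumb course C = atan2(Δλ, Δψ) with Δψ = ln[tan(π/4+φ₂/2)/tan(π/4+φ₁/2)] = -0.3427, Δλ = +0.0712 → C = 168.26°
d = R·|Δφ| / |cos C| = 6377·0.23859 / 0.97909 = 1554 km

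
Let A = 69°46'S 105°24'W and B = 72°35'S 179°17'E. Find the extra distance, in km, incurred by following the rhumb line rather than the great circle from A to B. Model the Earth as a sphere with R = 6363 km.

174 km

Great circle: cos σ = sin φ₁ sin φ₂ + cos φ₁ cos φ₂ cos Δλ,  σ = 0.3988 rad → d_gc = 2537.8 km
Rhumb line: Δψ = -0.1526, q = Δφ/Δψ = 0.3221, d_rh = R√(Δφ²+q²Δλ²) = 2712.1 km
Excess = 2712.1 − 2537.8 = 174.3 ≈ 174 km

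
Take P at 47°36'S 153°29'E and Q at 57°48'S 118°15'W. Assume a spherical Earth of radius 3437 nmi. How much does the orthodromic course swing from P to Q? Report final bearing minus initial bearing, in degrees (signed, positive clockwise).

-75.5°

At departure: θ₁ = atan2(sin Δλ cos φ₂, cos φ₁ sin φ₂ − sin φ₁ cos φ₂ cos Δλ) = 136.37°
At arrival: θ₂ = atan2(sin Δλ cos φ₁, −cos φ₂ sin φ₁ + sin φ₂ cos φ₁ cos Δλ) = 60.83°
Δθ = θ₂ − θ₁ = -75.5°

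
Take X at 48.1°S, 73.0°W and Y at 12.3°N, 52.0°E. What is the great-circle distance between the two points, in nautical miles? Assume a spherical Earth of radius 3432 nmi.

7320 nmi

cos σ = sin φ₁ sin φ₂ + cos φ₁ cos φ₂ cos Δλ
      = sin(-48.10°)sin(12.30°) + cos(-48.10°)cos(12.30°)cos(125.00°) = -0.5328
σ = 122.196° → d = Rσ = 3432·2.13273 = 7320 nmi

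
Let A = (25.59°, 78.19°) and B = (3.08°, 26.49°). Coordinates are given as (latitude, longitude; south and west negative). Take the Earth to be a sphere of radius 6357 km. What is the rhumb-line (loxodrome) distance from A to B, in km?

6056 km

Δψ = ln[tan(π/4+φ₂/2)/tan(π/4+φ₁/2)] = -0.4085;  Δφ = -0.3929 rad,  Δλ = -0.9023 rad
q = Δφ/Δψ = 0.9618
d = R·√(Δφ² + q²Δλ²) = 6357·0.95264 = 6056 km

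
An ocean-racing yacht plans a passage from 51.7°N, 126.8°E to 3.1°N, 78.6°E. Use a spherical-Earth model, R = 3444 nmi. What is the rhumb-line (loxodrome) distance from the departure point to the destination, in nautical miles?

3812 nmi

Rhumb course C = atan2(Δλ, Δψ) with Δψ = ln[tan(π/4+φ₂/2)/tan(π/4+φ₁/2)] = -1.0036, Δλ = -0.8412 → C = 219.97°
d = R·|Δφ| / |cos C| = 3444·0.84823 / 0.76636 = 3812 nmi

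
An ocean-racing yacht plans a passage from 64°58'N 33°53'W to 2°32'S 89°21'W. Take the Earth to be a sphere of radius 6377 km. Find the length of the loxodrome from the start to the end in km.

Rhumb course C = atan2(Δλ, Δψ) with Δψ = ln[tan(π/4+φ₂/2)/tan(π/4+φ₁/2)] = -1.5493, Δλ = -0.9681 → C = 212.00°
d = R·|Δφ| / |cos C| = 6377·1.17810 / 0.84806 = 8859 km

8859 km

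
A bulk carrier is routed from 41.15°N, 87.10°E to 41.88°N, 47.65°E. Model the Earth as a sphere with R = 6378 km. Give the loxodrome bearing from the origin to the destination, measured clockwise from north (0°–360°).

Δψ = ln[tan(π/4+φ₂/2)/tan(π/4+φ₁/2)] = +0.0170
Δλ = -0.6885 rad (taken the short way round)
course = atan2(Δλ, Δψ) = 271.42°

271.4°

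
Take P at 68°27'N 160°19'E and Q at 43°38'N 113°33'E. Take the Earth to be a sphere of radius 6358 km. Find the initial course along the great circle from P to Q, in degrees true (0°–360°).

N = sin Δλ·cos φ₂ = -0.5273;  D = cos φ₁ sin φ₂ − sin φ₁ cos φ₂ cos Δλ = -0.2076
initial course = atan2(N, D) = 248.51°

248.5°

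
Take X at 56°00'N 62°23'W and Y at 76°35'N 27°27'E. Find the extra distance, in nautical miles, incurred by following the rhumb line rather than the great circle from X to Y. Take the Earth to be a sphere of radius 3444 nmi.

Great circle: cos σ = sin φ₁ sin φ₂ + cos φ₁ cos φ₂ cos Δλ,  σ = 0.6321 rad → d_gc = 2176.9 nmi
Rhumb line: Δψ = +0.9552, q = Δφ/Δψ = 0.3761, d_rh = R√(Δφ²+q²Δλ²) = 2378.0 nmi
Excess = 2378.0 − 2176.9 = 201.1 ≈ 201 nmi

201 nmi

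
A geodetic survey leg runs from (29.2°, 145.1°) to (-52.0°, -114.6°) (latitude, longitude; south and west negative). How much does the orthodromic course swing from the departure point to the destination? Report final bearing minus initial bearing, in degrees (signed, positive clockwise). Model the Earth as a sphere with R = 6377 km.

At departure: θ₁ = atan2(sin Δλ cos φ₂, cos φ₁ sin φ₂ − sin φ₁ cos φ₂ cos Δλ) = 136.31°
At arrival: θ₂ = atan2(sin Δλ cos φ₁, −cos φ₂ sin φ₁ + sin φ₂ cos φ₁ cos Δλ) = 101.67°
Δθ = θ₂ − θ₁ = -34.6°

-34.6°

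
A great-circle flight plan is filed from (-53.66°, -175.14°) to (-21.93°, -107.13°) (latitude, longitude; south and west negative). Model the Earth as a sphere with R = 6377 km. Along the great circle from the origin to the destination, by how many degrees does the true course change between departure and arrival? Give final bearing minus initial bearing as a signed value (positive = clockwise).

-46.5°

At departure: θ₁ = atan2(sin Δλ cos φ₂, cos φ₁ sin φ₂ − sin φ₁ cos φ₂ cos Δλ) = 86.11°
At arrival: θ₂ = atan2(sin Δλ cos φ₁, −cos φ₂ sin φ₁ + sin φ₂ cos φ₁ cos Δλ) = 39.59°
Δθ = θ₂ − θ₁ = -46.5°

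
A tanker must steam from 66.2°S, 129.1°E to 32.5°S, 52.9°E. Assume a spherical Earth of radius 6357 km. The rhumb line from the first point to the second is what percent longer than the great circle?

Great circle: σ = 0.9609 rad → d_gc = Rσ = 6108.4 km
Rhumb: Δφ = +0.5882, Δλ = -1.3299, Δψ = +0.9568, q = Δφ/Δψ = 0.6147 → d_rh = R√(Δφ²+q²Δλ²) = 6402.4 km
Excess = (6402.4 − 6108.4) / 6108.4 = 294.0 / 6108.4 = 4.81% ≈ 4.8%

4.8%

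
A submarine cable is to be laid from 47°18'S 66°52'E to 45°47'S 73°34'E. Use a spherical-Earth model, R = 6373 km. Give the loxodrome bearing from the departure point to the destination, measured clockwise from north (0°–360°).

Meridional parts: M(φ₁)=-0.9393, M(φ₂)=-0.9008 → ΔM = +0.0385;  Δλ = +0.1169 rad
tan C = Δλ / ΔM = +3.0382 → C = 71.78°

71.8°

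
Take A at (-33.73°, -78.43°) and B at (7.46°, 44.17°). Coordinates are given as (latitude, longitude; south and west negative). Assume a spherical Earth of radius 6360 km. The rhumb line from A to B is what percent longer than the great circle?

2.0%

Great circle: σ = 2.1134 rad → d_gc = Rσ = 13441.3 km
Rhumb: Δφ = +0.7189, Δλ = +2.1398, Δψ = +0.7566, q = Δφ/Δψ = 0.9502 → d_rh = R√(Δφ²+q²Δλ²) = 13716.2 km
Excess = (13716.2 − 13441.3) / 13441.3 = 274.9 / 13441.3 = 2.045% ≈ 2.0%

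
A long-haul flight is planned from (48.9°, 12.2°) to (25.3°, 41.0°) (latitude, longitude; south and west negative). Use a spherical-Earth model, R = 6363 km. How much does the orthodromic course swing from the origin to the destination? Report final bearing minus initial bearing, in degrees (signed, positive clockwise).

+18.0°

At departure: θ₁ = atan2(sin Δλ cos φ₂, cos φ₁ sin φ₂ − sin φ₁ cos φ₂ cos Δλ) = 125.97°
At arrival: θ₂ = atan2(sin Δλ cos φ₁, −cos φ₂ sin φ₁ + sin φ₂ cos φ₁ cos Δλ) = 143.95°
Δθ = θ₂ − θ₁ = +18.0°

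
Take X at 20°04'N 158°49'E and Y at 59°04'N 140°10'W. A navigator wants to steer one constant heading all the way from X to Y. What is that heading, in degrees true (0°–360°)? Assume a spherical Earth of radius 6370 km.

Meridional parts: M(φ₁)=+0.3576, M(φ₂)=+1.2848 → ΔM = +0.9272;  Δλ = +1.0649 rad
tan C = Δλ / ΔM = +1.1485 → C = 48.95°

49.0°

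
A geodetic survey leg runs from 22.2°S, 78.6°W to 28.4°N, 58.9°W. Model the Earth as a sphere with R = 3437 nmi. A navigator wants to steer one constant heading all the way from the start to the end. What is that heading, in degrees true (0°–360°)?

Meridional parts: M(φ₁)=-0.3975, M(φ₂)=+0.5173 → ΔM = +0.9149;  Δλ = +0.3438 rad
tan C = Δλ / ΔM = +0.3758 → C = 20.60°

20.6°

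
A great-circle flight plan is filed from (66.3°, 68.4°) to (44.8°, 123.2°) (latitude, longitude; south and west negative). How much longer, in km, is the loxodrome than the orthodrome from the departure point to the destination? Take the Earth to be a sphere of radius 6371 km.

109 km

Great circle: cos σ = sin φ₁ sin φ₂ + cos φ₁ cos φ₂ cos Δλ,  σ = 0.6273 rad → d_gc = 3996.6 km
Rhumb line: Δψ = -0.6851, q = Δφ/Δψ = 0.5478, d_rh = R√(Δφ²+q²Δλ²) = 4105.6 km
Excess = 4105.6 − 3996.6 = 109.0 ≈ 109 km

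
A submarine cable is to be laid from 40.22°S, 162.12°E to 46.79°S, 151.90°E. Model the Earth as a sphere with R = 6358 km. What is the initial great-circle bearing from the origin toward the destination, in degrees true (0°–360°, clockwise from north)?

N = sin Δλ·cos φ₂ = -0.1215;  D = cos φ₁ sin φ₂ − sin φ₁ cos φ₂ cos Δλ = -0.1214
initial course = atan2(N, D) = 225.01°

225.0°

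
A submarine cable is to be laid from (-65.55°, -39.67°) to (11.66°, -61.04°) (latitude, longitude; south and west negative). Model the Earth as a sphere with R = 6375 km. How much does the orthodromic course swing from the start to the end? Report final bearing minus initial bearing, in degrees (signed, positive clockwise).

At departure: θ₁ = atan2(sin Δλ cos φ₂, cos φ₁ sin φ₂ − sin φ₁ cos φ₂ cos Δλ) = 338.67°
At arrival: θ₂ = atan2(sin Δλ cos φ₁, −cos φ₂ sin φ₁ + sin φ₂ cos φ₁ cos Δλ) = 351.16°
Δθ = θ₂ − θ₁ = +12.5°

+12.5°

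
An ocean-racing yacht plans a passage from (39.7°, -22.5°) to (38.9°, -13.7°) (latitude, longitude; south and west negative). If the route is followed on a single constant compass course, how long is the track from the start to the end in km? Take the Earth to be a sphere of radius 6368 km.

762 km

Δψ = ln[tan(π/4+φ₂/2)/tan(π/4+φ₁/2)] = -0.0180;  Δφ = -0.0140 rad,  Δλ = +0.1536 rad
q = Δφ/Δψ = 0.7738
d = R·√(Δφ² + q²Δλ²) = 6368·0.11967 = 762 km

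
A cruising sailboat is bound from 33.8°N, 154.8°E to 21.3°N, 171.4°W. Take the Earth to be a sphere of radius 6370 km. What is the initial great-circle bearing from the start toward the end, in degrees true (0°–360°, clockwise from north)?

N = sin Δλ·cos φ₂ = +0.5183;  D = cos φ₁ sin φ₂ − sin φ₁ cos φ₂ cos Δλ = -0.1288
initial course = atan2(N, D) = 103.96°

104.0°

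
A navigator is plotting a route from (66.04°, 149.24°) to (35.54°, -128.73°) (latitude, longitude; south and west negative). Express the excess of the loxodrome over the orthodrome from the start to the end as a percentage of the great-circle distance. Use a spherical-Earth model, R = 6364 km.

5.9%

Great circle: σ = 0.9557 rad → d_gc = Rσ = 6082.4 km
Rhumb: Δφ = -0.5323, Δλ = +1.4317, Δψ = -0.8859, q = Δφ/Δψ = 0.6009 → d_rh = R√(Δφ²+q²Δλ²) = 6438.3 km
Excess = (6438.3 − 6082.4) / 6082.4 = 355.9 / 6082.4 = 5.851% ≈ 5.9%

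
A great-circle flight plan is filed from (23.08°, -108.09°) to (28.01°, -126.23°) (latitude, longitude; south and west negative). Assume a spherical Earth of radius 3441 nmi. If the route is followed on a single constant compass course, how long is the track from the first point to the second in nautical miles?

Δψ = ln[tan(π/4+φ₂/2)/tan(π/4+φ₁/2)] = +0.0954;  Δφ = +0.0860 rad,  Δλ = -0.3166 rad
q = Δφ/Δψ = 0.9018
d = R·√(Δφ² + q²Δλ²) = 3441·0.29821 = 1026 nmi

1026 nmi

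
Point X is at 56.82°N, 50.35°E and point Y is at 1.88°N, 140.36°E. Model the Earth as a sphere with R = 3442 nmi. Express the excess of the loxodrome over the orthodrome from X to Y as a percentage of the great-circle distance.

3.6%

Great circle: σ = 1.5434 rad → d_gc = Rσ = 5312.5 nmi
Rhumb: Δφ = -0.9589, Δλ = +1.5710, Δψ = -1.1781, q = Δφ/Δψ = 0.8139 → d_rh = R√(Δφ²+q²Δλ²) = 5501.2 nmi
Excess = (5501.2 − 5312.5) / 5312.5 = 188.7 / 5312.5 = 3.552% ≈ 3.6%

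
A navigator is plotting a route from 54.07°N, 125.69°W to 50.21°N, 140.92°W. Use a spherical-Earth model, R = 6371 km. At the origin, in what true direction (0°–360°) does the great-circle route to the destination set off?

253.7°

N = sin Δλ·cos φ₂ = -0.1681;  D = cos φ₁ sin φ₂ − sin φ₁ cos φ₂ cos Δλ = -0.0491
initial course = atan2(N, D) = 253.71°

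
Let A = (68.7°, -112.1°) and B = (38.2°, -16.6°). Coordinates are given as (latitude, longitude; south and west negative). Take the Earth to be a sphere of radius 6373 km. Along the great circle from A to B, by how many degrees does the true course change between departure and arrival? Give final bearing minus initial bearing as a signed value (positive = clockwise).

Initial bearing θ₁ = atan2(sin Δλ cos φ₂, cos φ₁ sin φ₂ − sin φ₁ cos φ₂ cos Δλ) = 69.35°
Final bearing θ₂ = (initial bearing from the destination back to the start) + 180° = 154.37°
Δθ = θ₂ − θ₁ = +85.0°

+85.0°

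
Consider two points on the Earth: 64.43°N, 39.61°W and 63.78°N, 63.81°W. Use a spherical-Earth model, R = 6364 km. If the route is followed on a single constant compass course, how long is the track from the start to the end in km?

1176 km

Rhumb course C = atan2(Δλ, Δψ) with Δψ = ln[tan(π/4+φ₂/2)/tan(π/4+φ₁/2)] = -0.0260, Δλ = -0.4224 → C = 266.48°
d = R·|Δφ| / |cos C| = 6364·0.01134 / 0.06139 = 1176 km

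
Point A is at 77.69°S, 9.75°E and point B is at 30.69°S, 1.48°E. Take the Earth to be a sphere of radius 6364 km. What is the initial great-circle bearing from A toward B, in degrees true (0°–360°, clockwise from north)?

350.3°

N = sin Δλ·cos φ₂ = -0.1237;  D = cos φ₁ sin φ₂ − sin φ₁ cos φ₂ cos Δλ = +0.7226
initial course = atan2(N, D) = 350.29°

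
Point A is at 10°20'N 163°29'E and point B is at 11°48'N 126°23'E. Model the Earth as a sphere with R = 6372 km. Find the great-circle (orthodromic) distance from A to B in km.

Haversine: a = sin²(Δφ/2)+cos φ₁ cos φ₂ sin²(Δλ/2) = 0.09763;  σ = 2·atan2(√a,√(1−a))
σ = 36.414° → d = Rσ = 6372·0.63555 = 4050 km

4050 km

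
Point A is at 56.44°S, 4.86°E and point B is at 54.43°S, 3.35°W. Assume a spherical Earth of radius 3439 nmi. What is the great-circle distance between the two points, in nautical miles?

304 nmi

cos σ = sin φ₁ sin φ₂ + cos φ₁ cos φ₂ cos Δλ
      = sin(-56.44°)sin(-54.43°) + cos(-56.44°)cos(-54.43°)cos(-8.21°) = 0.9961
σ = 5.069° → d = Rσ = 3439·0.08847 = 304 nmi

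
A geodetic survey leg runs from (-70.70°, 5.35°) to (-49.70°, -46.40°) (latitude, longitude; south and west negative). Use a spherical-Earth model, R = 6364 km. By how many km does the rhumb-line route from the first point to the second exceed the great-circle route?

Great circle: cos σ = sin φ₁ sin φ₂ + cos φ₁ cos φ₂ cos Δλ,  σ = 0.5507 rad → d_gc = 3504.7 km
Rhumb line: Δψ = +0.7692, q = Δφ/Δψ = 0.4765, d_rh = R√(Δφ²+q²Δλ²) = 3597.6 km
Excess = 3597.6 − 3504.7 = 92.9 ≈ 93 km

93 km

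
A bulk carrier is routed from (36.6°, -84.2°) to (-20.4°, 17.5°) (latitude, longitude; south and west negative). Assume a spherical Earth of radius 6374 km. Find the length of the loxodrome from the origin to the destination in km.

Rhumb course C = atan2(Δλ, Δψ) with Δψ = ln[tan(π/4+φ₂/2)/tan(π/4+φ₁/2)] = -1.0511, Δλ = +1.7750 → C = 120.63°
d = R·|Δφ| / |cos C| = 6374·0.99484 / 0.50953 = 12445 km

12445 km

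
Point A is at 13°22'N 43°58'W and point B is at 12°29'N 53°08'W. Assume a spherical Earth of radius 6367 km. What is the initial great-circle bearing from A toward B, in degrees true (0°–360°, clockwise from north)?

θ = atan2( sin Δλ·cos φ₂ ,  cos φ₁ sin φ₂ − sin φ₁ cos φ₂ cos Δλ )
  = atan2(-0.1555, -0.0125) = 265.39°

265.4°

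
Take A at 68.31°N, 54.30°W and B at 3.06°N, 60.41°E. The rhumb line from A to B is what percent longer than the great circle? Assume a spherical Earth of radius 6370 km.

Great circle: σ = 1.6757 rad → d_gc = Rσ = 10674.0 km
Rhumb: Δφ = -1.1388, Δλ = +2.0021, Δψ = -1.5990, q = Δφ/Δψ = 0.7122 → d_rh = R√(Δφ²+q²Δλ²) = 11624.1 km
Excess = (11624.1 − 10674.0) / 10674.0 = 950.1 / 10674.0 = 8.90% ≈ 8.9%

8.9%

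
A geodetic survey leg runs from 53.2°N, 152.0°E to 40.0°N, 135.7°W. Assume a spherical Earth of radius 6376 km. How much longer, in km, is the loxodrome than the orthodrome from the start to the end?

213 km

Great circle: cos σ = sin φ₁ sin φ₂ + cos φ₁ cos φ₂ cos Δλ,  σ = 0.8577 rad → d_gc = 5468.4 km
Rhumb line: Δψ = -0.3377, q = Δφ/Δψ = 0.6821, d_rh = R√(Δφ²+q²Δλ²) = 5681.5 km
Excess = 5681.5 − 5468.4 = 213.1 ≈ 213 km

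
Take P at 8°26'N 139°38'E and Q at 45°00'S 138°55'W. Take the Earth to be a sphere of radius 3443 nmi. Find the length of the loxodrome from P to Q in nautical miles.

5476 nmi

Δψ = ln[tan(π/4+φ₂/2)/tan(π/4+φ₁/2)] = -1.0291;  Δφ = -0.9326 rad,  Δλ = +1.4216 rad
q = Δφ/Δψ = 0.9062
d = R·√(Δφ² + q²Δλ²) = 3443·1.59038 = 5476 nmi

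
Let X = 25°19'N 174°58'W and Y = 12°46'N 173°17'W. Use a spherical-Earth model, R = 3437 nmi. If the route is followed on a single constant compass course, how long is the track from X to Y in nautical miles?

759 nmi

Rhumb course C = atan2(Δλ, Δψ) with Δψ = ln[tan(π/4+φ₂/2)/tan(π/4+φ₁/2)] = -0.2323, Δλ = +0.0294 → C = 172.79°
d = R·|Δφ| / |cos C| = 3437·0.21904 / 0.99210 = 759 nmi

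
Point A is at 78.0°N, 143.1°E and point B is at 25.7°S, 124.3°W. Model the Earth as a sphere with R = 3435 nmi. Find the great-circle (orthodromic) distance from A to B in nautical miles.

6933 nmi

cos σ = sin φ₁ sin φ₂ + cos φ₁ cos φ₂ cos Δλ
      = sin(78.00°)sin(-25.70°) + cos(78.00°)cos(-25.70°)cos(92.60°) = -0.4327
σ = 115.638° → d = Rσ = 3435·2.01826 = 6933 nmi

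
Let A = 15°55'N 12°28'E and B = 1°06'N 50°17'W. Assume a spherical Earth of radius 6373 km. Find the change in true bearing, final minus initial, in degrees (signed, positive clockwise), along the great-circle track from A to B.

-10.4°

At departure: θ₁ = atan2(sin Δλ cos φ₂, cos φ₁ sin φ₂ − sin φ₁ cos φ₂ cos Δλ) = 263.13°
At arrival: θ₂ = atan2(sin Δλ cos φ₁, −cos φ₂ sin φ₁ + sin φ₂ cos φ₁ cos Δλ) = 252.73°
Δθ = θ₂ − θ₁ = -10.4°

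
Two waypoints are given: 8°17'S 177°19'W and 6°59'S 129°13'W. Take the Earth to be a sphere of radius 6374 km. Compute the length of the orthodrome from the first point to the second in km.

Haversine: a = sin²(Δφ/2)+cos φ₁ cos φ₂ sin²(Δλ/2) = 0.16326;  σ = 2·atan2(√a,√(1−a))
σ = 47.664° → d = Rσ = 6374·0.83189 = 5302 km

5302 km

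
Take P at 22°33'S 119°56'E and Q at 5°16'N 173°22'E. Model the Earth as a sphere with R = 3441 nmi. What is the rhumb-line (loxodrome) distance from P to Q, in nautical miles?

Rhumb course C = atan2(Δλ, Δψ) with Δψ = ln[tan(π/4+φ₂/2)/tan(π/4+φ₁/2)] = +0.4962, Δλ = +0.9326 → C = 61.98°
d = R·|Δφ| / |cos C| = 3441·0.48549 / 0.46971 = 3557 nmi

3557 nmi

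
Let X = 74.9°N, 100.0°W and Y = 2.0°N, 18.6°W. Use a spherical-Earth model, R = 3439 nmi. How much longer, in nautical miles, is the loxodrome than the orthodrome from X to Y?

Great circle: cos σ = sin φ₁ sin φ₂ + cos φ₁ cos φ₂ cos Δλ,  σ = 1.4981 rad → d_gc = 5152.0 nmi
Rhumb line: Δψ = -1.9860, q = Δφ/Δψ = 0.6407, d_rh = R√(Δφ²+q²Δλ²) = 5380.0 nmi
Excess = 5380.0 − 5152.0 = 228.0 ≈ 228 nmi

228 nmi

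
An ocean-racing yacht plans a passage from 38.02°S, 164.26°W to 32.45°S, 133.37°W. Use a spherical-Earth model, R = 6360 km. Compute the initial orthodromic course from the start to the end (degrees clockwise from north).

θ = atan2( sin Δλ·cos φ₂ ,  cos φ₁ sin φ₂ − sin φ₁ cos φ₂ cos Δλ )
  = atan2(+0.4332, +0.0233) = 86.92°

86.9°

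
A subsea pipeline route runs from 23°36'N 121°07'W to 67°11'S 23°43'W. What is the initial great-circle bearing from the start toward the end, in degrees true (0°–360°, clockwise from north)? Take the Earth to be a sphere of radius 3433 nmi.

155.0°

θ = atan2( sin Δλ·cos φ₂ ,  cos φ₁ sin φ₂ − sin φ₁ cos φ₂ cos Δλ )
  = atan2(+0.3846, -0.8247) = 155.00°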